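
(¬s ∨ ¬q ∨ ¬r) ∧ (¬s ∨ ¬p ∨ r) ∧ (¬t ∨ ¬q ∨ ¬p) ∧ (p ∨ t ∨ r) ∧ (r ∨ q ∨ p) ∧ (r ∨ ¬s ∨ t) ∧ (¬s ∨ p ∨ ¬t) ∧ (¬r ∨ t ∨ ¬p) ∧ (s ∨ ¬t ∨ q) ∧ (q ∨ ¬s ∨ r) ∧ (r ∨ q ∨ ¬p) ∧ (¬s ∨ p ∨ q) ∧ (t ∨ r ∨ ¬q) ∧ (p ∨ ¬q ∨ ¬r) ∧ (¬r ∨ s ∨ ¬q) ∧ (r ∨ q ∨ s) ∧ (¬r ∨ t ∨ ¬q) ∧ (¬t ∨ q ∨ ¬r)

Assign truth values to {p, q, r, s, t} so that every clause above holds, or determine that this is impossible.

p: False; q: True; r: False; s: False; t: True

Case s = False:
Case t = True:
Unit clause (q) forces q = True.
Unit clause (¬p) forces p = False.
Unit clause (¬r) forces r = False.
All clauses are satisfied.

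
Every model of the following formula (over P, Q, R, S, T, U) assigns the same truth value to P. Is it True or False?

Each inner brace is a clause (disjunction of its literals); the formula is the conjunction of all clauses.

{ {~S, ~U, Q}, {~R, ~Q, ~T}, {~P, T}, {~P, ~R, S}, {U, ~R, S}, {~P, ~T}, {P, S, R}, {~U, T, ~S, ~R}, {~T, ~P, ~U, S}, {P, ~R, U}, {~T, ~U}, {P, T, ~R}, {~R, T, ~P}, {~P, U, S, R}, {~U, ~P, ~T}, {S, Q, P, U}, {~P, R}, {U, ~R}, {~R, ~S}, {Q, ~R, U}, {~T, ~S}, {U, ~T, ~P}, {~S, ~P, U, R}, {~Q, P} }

Suppose P = 1.
The clause (T) is unit, so T = 1.
That conflicts with the unit clause (~T).
So every satisfying assignment has P = False.

False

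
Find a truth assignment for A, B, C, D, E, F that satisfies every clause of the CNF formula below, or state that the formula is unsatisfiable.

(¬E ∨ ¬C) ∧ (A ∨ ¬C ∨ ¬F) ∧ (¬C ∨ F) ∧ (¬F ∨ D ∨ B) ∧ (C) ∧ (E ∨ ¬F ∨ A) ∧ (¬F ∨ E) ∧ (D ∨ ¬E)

UNSATISFIABLE

(C) alone gives C = True.
(¬E) alone gives E = False.
(F) alone gives F = True.
Now (¬F) is unsatisfied and unit — conflict.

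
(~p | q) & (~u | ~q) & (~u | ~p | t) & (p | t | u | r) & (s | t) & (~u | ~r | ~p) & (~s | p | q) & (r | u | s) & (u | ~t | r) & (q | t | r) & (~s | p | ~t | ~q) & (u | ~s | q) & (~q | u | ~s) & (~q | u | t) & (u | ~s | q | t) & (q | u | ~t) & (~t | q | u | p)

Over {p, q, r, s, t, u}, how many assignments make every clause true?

4

There are 2^6 = 64 truth assignments over (p, q, r, s, t, u).
Split on s. With s = 1, the clauses containing s are satisfied and ~s drops from the rest; 0 of the 2^5 = 32 assignments to the other variables satisfy what remains.
With s = 0, by the same count on the reduced clause set, 4 assignments work.
Total: 0 + 4 = 4.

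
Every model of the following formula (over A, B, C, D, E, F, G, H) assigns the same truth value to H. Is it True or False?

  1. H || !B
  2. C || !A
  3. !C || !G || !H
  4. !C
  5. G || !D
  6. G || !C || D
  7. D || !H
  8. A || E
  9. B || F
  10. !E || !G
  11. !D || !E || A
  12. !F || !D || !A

Suppose H = true.
The clause (!C) is unit, so C = false.
The clause (!A) is unit, so A = false.
The clause (D) is unit, so D = true.
The clause (G) is unit, so G = true.
The clause (E) is unit, so E = true.
That conflicts with the unit clause (!E).
So every satisfying assignment has H = False.

False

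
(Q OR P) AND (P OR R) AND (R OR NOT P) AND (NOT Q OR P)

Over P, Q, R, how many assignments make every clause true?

2

There are 2^3 = 8 truth assignments over (P, Q, R).
Check each against the 4 clauses (columns in the order P, Q, R):
  F F F  ✗ fails (Q OR P)
  F F T  ✗ fails (Q OR P)
  F T F  ✗ fails (P OR R)
  F T T  ✗ fails (NOT Q OR P)
  T F F  ✗ fails (R OR NOT P)
  T F T  ✓ satisfies all
  T T F  ✗ fails (R OR NOT P)
  T T T  ✓ satisfies all
2 of the 8 rows are models.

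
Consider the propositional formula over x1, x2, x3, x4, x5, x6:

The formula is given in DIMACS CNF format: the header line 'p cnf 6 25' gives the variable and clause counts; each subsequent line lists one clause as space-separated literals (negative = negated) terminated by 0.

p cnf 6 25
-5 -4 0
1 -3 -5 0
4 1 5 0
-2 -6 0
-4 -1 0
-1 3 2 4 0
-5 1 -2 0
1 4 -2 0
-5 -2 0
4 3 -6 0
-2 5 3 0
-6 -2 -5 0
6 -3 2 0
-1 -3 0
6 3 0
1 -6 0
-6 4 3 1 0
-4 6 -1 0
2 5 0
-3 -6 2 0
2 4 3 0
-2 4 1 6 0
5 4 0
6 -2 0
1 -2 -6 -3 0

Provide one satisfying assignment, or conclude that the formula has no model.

UNSATISFIABLE

Try x5 = False.
Unit clause (x2) forces x2 = True.
Unit clause (¬x6) forces x6 = False.
Now (x6) is unsatisfied and unit — conflict.
That branch fails; take x5 = True instead.
Unit clause (¬x4) forces x4 = False.
Unit clause (¬x2) forces x2 = False.
Unit clause (x3) forces x3 = True.
Unit clause (x1) forces x1 = True.
Now (¬x1) is unsatisfied and unit — conflict.
Neither x5 = True nor x5 = False works.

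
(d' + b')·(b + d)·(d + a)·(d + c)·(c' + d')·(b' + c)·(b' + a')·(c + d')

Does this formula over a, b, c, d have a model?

Case d = 0:
The clause (b) is unit, so b = 1.
The clause (a) is unit, so a = 1.
Now (a') is unsatisfied and unit — conflict.
Undo d and try d = 1.
The clause (b') is unit, so b = 0.
The clause (c') is unit, so c = 0.
Now (c) is unsatisfied and unit — conflict.
Neither d = 1 nor d = 0 works.
No assignment satisfies every clause.

No, unsatisfiable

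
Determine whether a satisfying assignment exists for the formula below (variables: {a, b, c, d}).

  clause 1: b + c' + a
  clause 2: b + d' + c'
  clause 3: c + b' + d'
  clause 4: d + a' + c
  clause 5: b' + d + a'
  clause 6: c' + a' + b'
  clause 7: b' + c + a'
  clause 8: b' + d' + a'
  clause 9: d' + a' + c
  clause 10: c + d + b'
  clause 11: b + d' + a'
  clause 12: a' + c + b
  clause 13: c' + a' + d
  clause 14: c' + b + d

Case b = 0:
Case c = 0:
(a') alone gives a = 0.
All clauses hold; d can take either value.
A satisfying assignment: a: 0, b: 0, c: 0, d: 0.

Satisfiable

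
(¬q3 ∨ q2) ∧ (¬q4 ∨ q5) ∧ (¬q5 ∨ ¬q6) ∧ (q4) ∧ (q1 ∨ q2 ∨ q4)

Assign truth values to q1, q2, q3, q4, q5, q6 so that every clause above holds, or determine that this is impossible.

q1=True; q2=False; q3=False; q4=True; q5=True; q6=False

The clause (q4) is unit, so q4 = True.
The clause (q5) is unit, so q5 = True.
The clause (¬q6) is unit, so q6 = False.
Suppose q3 = False.
All clauses hold; q1, q2 can take either value.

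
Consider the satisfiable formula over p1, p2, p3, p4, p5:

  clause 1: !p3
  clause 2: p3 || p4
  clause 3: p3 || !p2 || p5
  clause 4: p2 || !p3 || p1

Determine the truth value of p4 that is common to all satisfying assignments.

True

Suppose p4 = false.
From the singleton clause (!p3), p3 = false.
But (p3) is also a unit clause — contradiction.
So every satisfying assignment has p4 = True.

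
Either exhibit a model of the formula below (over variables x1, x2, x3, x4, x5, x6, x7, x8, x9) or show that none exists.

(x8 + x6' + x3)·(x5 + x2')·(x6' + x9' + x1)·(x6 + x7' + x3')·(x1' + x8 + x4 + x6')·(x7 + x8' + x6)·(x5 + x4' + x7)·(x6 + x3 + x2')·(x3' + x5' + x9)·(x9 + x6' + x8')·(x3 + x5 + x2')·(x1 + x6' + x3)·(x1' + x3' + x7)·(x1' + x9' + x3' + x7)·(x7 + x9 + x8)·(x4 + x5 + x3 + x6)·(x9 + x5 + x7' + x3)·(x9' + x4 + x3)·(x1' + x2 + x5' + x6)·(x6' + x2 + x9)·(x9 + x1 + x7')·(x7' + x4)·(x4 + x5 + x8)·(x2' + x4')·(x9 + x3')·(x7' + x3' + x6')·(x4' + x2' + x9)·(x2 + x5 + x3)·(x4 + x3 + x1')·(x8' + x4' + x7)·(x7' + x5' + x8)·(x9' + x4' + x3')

Try x5 = 1.
Try x3 = 0.
Try x8 = 1.
Try x7 = 1.
Unit clause (x4) forces x4 = 1.
Unit clause (x2') forces x2 = 0.
Try x9 = 1.
Try x6 = 0.
Unit clause (x1') forces x1 = 0.
This assignment satisfies each clause.

x1 ↦ 0, x2 ↦ 0, x3 ↦ 0, x4 ↦ 1, x5 ↦ 1, x6 ↦ 0, x7 ↦ 1, x8 ↦ 1, x9 ↦ 1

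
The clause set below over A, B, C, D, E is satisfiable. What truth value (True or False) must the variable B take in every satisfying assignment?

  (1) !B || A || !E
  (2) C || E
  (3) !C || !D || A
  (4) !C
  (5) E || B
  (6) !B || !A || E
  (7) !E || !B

Suppose B = true.
Unit clause (!C) forces C = false.
Unit clause (E) forces E = true.
Now (!E) is unsatisfied and unit — conflict.
So every satisfying assignment has B = False.

False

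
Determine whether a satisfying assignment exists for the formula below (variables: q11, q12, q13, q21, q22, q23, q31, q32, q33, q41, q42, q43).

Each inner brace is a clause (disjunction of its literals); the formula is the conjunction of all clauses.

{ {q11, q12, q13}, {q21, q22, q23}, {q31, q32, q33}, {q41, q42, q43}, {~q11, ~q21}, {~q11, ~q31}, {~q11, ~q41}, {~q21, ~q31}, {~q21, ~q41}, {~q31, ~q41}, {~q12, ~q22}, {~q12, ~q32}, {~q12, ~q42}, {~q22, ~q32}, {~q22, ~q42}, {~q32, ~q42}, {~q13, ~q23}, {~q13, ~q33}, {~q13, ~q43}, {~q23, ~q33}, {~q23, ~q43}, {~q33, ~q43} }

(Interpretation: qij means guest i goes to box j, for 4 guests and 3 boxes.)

Suppose q11 = 0.
Suppose q12 = 1.
Unit clause (~q22) forces q22 = 0.
Unit clause (~q32) forces q32 = 0.
Unit clause (~q42) forces q42 = 0.
Suppose q21 = 1.
Unit clause (~q31) forces q31 = 0.
Unit clause (q33) forces q33 = 1.
Unit clause (~q41) forces q41 = 0.
Unit clause (q43) forces q43 = 1.
That conflicts with the unit clause (~q43).
Backtrack on q21: now try q21 = 0.
Unit clause (q23) forces q23 = 1.
Unit clause (~q13) forces q13 = 0.
Unit clause (~q33) forces q33 = 0.
Unit clause (q31) forces q31 = 1.
Unit clause (~q41) forces q41 = 0.
Unit clause (q43) forces q43 = 1.
That conflicts with the unit clause (~q43).
Either choice for q21 ends in contradiction.
Backtrack on q12: now try q12 = 0.
Unit clause (q13) forces q13 = 1.
Unit clause (~q23) forces q23 = 0.
Unit clause (~q33) forces q33 = 0.
Unit clause (~q43) forces q43 = 0.
Suppose q21 = 1.
Unit clause (~q31) forces q31 = 0.
Unit clause (q32) forces q32 = 1.
Unit clause (~q41) forces q41 = 0.
Unit clause (q42) forces q42 = 1.
That conflicts with the unit clause (~q42).
Backtrack on q21: now try q21 = 0.
Unit clause (q22) forces q22 = 1.
Unit clause (~q32) forces q32 = 0.
Unit clause (q31) forces q31 = 1.
Unit clause (~q41) forces q41 = 0.
Unit clause (q42) forces q42 = 1.
That conflicts with the unit clause (~q42).
Either choice for q21 ends in contradiction.
Either choice for q12 ends in contradiction.
Backtrack on q11: now try q11 = 1.
Unit clause (~q21) forces q21 = 0.
Unit clause (~q31) forces q31 = 0.
Unit clause (~q41) forces q41 = 0.
Suppose q22 = 1.
Unit clause (~q12) forces q12 = 0.
Unit clause (~q32) forces q32 = 0.
Unit clause (q33) forces q33 = 1.
Unit clause (~q42) forces q42 = 0.
Unit clause (q43) forces q43 = 1.
That conflicts with the unit clause (~q43).
Backtrack on q22: now try q22 = 0.
Unit clause (q23) forces q23 = 1.
Unit clause (~q13) forces q13 = 0.
Unit clause (~q33) forces q33 = 0.
Unit clause (q32) forces q32 = 1.
Unit clause (~q12) forces q12 = 0.
Unit clause (~q42) forces q42 = 0.
Unit clause (q43) forces q43 = 1.
That conflicts with the unit clause (~q43).
Either choice for q22 ends in contradiction.
Either choice for q11 ends in contradiction.
No assignment satisfies every clause.

No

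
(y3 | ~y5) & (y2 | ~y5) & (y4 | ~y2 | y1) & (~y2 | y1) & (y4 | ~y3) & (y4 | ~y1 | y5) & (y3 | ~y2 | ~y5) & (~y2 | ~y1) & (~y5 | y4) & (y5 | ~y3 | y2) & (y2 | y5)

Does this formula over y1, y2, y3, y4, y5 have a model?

Unsatisfiable

Try y3 = 1.
Unit clause (y4) forces y4 = 1.
Try y2 = 1.
Unit clause (y1) forces y1 = 1.
But (~y1) is also a unit clause — contradiction.
That branch fails; take y2 = 0 instead.
Unit clause (~y5) forces y5 = 0.
But (y5) is also a unit clause — contradiction.
Either choice for y2 ends in contradiction.
That branch fails; take y3 = 0 instead.
Unit clause (~y5) forces y5 = 0.
Unit clause (y2) forces y2 = 1.
Unit clause (y1) forces y1 = 1.
But (~y1) is also a unit clause — contradiction.
Either choice for y3 ends in contradiction.
No assignment satisfies every clause.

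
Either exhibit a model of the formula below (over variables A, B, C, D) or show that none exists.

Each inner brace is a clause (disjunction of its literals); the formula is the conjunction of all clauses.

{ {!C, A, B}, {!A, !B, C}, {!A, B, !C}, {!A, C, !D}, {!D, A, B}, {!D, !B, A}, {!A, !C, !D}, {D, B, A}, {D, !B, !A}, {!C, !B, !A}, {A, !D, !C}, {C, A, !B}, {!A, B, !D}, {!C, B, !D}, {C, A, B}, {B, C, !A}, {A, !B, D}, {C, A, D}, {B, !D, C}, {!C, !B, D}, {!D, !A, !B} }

Suppose C = false.
Suppose A = false.
The clause (!B) is unit, so B = false.
That conflicts with the unit clause (B).
So A must be the other value — set A = true.
The clause (!B) is unit, so B = false.
That conflicts with the unit clause (B).
Neither A = true nor A = false works.
So C must be the other value — set C = true.
Suppose A = true.
The clause (B) is unit, so B = true.
That conflicts with the unit clause (!B).
So A must be the other value — set A = false.
The clause (B) is unit, so B = true.
The clause (!D) is unit, so D = false.
That conflicts with the unit clause (D).
Neither A = true nor A = false works.
Neither C = true nor C = false works.

UNSATISFIABLE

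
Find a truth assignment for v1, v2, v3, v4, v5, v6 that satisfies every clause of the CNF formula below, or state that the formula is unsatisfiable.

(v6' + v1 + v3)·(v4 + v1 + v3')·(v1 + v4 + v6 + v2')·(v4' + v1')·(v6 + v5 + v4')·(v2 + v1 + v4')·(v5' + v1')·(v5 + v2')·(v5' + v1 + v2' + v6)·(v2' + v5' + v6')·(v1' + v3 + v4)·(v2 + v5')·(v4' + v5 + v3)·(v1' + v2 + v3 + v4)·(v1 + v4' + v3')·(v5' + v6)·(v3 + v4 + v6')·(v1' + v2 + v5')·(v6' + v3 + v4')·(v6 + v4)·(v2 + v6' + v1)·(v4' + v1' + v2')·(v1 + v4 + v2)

Case v4 = 0:
The clause (v6) is unit, so v6 = 1.
The clause (v3) is unit, so v3 = 1.
The clause (v1) is unit, so v1 = 1.
The clause (v5') is unit, so v5 = 0.
The clause (v2') is unit, so v2 = 0.
All clauses are satisfied.

v1=1, v2=0, v3=1, v4=0, v5=0, v6=1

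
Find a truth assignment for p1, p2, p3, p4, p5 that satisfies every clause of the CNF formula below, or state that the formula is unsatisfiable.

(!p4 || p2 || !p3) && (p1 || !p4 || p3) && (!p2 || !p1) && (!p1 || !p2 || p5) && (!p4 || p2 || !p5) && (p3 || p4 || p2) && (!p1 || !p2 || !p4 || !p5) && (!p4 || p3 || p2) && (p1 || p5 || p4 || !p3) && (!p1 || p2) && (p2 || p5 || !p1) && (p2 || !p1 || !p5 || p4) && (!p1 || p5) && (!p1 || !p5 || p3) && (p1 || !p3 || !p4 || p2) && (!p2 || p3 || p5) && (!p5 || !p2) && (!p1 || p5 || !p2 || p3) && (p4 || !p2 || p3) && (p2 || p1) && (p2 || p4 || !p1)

Branch on p2: set p2 = true.
Unit clause (!p1) forces p1 = false.
Unit clause (!p5) forces p5 = false.
Unit clause (p3) forces p3 = true.
Unit clause (p4) forces p4 = true.
Every clause now holds.

p1 ↦ false,  p2 ↦ true,  p3 ↦ true,  p4 ↦ true,  p5 ↦ false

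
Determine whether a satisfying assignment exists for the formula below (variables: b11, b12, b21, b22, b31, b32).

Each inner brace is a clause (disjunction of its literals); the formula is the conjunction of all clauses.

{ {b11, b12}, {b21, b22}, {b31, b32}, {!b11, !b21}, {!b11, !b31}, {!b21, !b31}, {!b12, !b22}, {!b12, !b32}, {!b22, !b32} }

No, unsatisfiable

Suppose b11 = true.
The clause (!b21) is unit, so b21 = false.
The clause (b22) is unit, so b22 = true.
The clause (!b31) is unit, so b31 = false.
The clause (b32) is unit, so b32 = true.
But (!b32) is also a unit clause — contradiction.
That branch fails; take b11 = false instead.
The clause (b12) is unit, so b12 = true.
The clause (!b22) is unit, so b22 = false.
The clause (b21) is unit, so b21 = true.
The clause (!b31) is unit, so b31 = false.
The clause (b32) is unit, so b32 = true.
But (!b32) is also a unit clause — contradiction.
Either choice for b11 ends in contradiction.
No assignment satisfies every clause.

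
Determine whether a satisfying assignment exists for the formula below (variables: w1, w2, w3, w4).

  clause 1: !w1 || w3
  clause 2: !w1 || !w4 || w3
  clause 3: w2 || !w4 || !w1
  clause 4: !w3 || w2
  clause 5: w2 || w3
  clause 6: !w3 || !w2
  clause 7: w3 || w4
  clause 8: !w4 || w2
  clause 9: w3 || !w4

Case w1 = false:
Case w3 = false:
The clause (w2) is unit, so w2 = true.
The clause (w4) is unit, so w4 = true.
Now (!w4) is unsatisfied and unit — conflict.
Backtrack on w3: now try w3 = true.
The clause (w2) is unit, so w2 = true.
Now (!w2) is unsatisfied and unit — conflict.
Either choice for w3 ends in contradiction.
Backtrack on w1: now try w1 = true.
The clause (w3) is unit, so w3 = true.
The clause (w2) is unit, so w2 = true.
Now (!w2) is unsatisfied and unit — conflict.
Either choice for w1 ends in contradiction.
No assignment satisfies every clause.

No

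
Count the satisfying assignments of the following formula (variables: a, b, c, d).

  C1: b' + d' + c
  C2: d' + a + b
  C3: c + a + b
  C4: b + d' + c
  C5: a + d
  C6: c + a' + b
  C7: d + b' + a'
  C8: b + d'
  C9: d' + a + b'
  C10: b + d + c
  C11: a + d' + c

There are 2^4 = 16 truth assignments over (a, b, c, d).
Split on a. With a = 1, the clauses containing a are satisfied and a' drops from the rest; 2 of the 2^3 = 8 assignments to the other variables satisfy what remains.
With a = 0, by the same count on the reduced clause set, 0 assignments work.
(One model: a=T, b=F, c=T, d=F.)
Total: 2 + 0 = 2.

2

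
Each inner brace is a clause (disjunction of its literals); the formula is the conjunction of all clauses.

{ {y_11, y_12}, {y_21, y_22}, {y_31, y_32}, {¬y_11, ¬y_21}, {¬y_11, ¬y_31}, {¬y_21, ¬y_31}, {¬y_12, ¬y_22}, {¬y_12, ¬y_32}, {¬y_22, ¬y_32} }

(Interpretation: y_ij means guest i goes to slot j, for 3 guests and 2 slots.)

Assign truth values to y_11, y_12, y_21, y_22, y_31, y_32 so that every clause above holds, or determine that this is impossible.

Case y_11 = True:
From the singleton clause (¬y_21), y_21 = False.
From the singleton clause (y_22), y_22 = True.
From the singleton clause (¬y_31), y_31 = False.
From the singleton clause (y_32), y_32 = True.
But (¬y_32) is also a unit clause — contradiction.
Undo y_11 and try y_11 = False.
From the singleton clause (y_12), y_12 = True.
From the singleton clause (¬y_22), y_22 = False.
From the singleton clause (y_21), y_21 = True.
From the singleton clause (¬y_31), y_31 = False.
From the singleton clause (y_32), y_32 = True.
But (¬y_32) is also a unit clause — contradiction.
Either choice for y_11 ends in contradiction.

UNSATISFIABLE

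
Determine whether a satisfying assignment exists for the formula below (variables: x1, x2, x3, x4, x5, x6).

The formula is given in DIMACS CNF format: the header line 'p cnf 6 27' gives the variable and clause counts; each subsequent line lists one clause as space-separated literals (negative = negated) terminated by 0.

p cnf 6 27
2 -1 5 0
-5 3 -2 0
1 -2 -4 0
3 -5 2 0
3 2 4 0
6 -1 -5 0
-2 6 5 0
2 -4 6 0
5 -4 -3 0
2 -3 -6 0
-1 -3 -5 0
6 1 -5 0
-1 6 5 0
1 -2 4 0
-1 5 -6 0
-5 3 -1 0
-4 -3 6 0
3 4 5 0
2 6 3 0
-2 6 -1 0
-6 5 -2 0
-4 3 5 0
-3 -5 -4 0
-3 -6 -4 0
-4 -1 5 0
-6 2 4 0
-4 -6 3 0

Yes

Branch on x2: set x2 = False.
Branch on x1: set x1 = False.
Branch on x3: set x3 = True.
Unit clause (¬x6) forces x6 = False.
Unit clause (¬x4) forces x4 = False.
Unit clause (¬x5) forces x5 = False.
All clauses are satisfied.
A satisfying assignment: x1 ↦ False, x2 ↦ False, x3 ↦ True, x4 ↦ False, x5 ↦ False, x6 ↦ False.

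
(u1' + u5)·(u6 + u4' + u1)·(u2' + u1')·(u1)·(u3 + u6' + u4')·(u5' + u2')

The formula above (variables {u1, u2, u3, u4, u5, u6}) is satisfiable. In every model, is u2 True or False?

Suppose u2 = 1.
From the singleton clause (u1'), u1 = 0.
That conflicts with the unit clause (u1).
So every satisfying assignment has u2 = False.

False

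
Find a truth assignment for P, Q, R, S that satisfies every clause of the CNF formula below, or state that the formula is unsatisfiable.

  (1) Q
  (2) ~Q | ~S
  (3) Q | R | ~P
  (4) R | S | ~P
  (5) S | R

P=0; Q=1; R=1; S=0

Unit clause (Q) forces Q = 1.
Unit clause (~S) forces S = 0.
Unit clause (R) forces R = 1.
All clauses hold; P can take either value.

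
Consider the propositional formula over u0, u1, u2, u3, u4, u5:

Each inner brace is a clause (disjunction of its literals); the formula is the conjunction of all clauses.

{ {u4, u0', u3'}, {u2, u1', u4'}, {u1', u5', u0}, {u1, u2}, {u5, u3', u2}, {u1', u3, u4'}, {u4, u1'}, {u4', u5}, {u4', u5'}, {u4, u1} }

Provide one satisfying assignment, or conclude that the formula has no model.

Case u1 = 1:
From the singleton clause (u4), u4 = 1.
From the singleton clause (u2), u2 = 1.
From the singleton clause (u3), u3 = 1.
From the singleton clause (u5), u5 = 1.
But (u5') is also a unit clause — contradiction.
So u1 must be the other value — set u1 = 0.
From the singleton clause (u2), u2 = 1.
From the singleton clause (u4), u4 = 1.
From the singleton clause (u5), u5 = 1.
But (u5') is also a unit clause — contradiction.
Neither u1 = 1 nor u1 = 0 works.

UNSATISFIABLE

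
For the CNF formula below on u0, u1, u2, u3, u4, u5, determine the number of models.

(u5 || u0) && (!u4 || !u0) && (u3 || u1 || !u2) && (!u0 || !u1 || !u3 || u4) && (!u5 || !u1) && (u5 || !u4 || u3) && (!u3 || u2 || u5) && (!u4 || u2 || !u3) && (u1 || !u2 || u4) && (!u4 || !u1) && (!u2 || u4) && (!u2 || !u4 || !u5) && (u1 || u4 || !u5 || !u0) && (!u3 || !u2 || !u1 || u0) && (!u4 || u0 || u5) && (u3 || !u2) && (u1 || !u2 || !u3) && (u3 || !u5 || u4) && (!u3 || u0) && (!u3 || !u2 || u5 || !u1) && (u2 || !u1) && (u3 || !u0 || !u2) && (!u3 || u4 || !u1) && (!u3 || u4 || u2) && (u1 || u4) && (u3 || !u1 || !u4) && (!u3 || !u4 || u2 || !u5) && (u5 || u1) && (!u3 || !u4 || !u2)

There are 2^6 = 64 truth assignments over (u0, u1, u2, u3, u4, u5).
Split on u1. With u1 = true, the clauses containing u1 are satisfied and !u1 drops from the rest; 0 of the 2^5 = 32 assignments to the other variables satisfy what remains.
With u1 = false, by the same count on the reduced clause set, 1 assignment works.
Total: 0 + 1 = 1.

1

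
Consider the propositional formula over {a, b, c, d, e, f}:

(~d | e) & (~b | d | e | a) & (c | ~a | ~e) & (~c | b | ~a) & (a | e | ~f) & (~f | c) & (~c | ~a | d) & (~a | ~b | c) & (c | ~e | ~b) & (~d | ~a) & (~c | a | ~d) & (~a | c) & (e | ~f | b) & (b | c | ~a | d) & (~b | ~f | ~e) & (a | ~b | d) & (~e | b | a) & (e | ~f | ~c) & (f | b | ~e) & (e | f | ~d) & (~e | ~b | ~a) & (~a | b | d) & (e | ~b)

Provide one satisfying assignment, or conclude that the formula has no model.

a ↦ 0; b ↦ 0; c ↦ 0; d ↦ 0; e ↦ 0; f ↦ 0

Try d = 0.
Try f = 0.
Try c = 0.
Unit clause (~a) forces a = 0.
Unit clause (~b) forces b = 0.
Unit clause (~e) forces e = 0.
All clauses are satisfied.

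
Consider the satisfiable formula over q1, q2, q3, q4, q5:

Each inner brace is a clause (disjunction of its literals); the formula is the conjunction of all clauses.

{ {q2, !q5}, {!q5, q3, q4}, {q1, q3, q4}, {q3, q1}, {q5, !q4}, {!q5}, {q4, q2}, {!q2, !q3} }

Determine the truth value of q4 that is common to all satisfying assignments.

False

Suppose q4 = true.
From the singleton clause (q5), q5 = true.
That conflicts with the unit clause (!q5).
So every satisfying assignment has q4 = False.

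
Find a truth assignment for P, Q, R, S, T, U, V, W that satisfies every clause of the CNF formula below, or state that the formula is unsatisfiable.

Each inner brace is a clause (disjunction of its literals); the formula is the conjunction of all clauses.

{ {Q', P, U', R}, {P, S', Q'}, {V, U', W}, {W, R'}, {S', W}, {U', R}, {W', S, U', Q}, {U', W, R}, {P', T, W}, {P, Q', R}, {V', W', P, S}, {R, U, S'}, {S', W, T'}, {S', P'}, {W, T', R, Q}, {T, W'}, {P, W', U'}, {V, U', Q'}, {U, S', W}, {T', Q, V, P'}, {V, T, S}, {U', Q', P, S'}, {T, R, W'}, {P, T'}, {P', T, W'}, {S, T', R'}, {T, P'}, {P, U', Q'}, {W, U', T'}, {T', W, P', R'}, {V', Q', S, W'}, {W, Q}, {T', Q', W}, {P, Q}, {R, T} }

P: 1, Q: 1, R: 0, S: 0, T: 1, U: 0, V: 0, W: 1

Branch on W: set W = 1.
Unit clause (T) forces T = 1.
Unit clause (P) forces P = 1.
Unit clause (S') forces S = 0.
Unit clause (R') forces R = 0.
Unit clause (U') forces U = 0.
Branch on Q: set Q = 1.
Unit clause (V') forces V = 0.
This assignment satisfies each clause.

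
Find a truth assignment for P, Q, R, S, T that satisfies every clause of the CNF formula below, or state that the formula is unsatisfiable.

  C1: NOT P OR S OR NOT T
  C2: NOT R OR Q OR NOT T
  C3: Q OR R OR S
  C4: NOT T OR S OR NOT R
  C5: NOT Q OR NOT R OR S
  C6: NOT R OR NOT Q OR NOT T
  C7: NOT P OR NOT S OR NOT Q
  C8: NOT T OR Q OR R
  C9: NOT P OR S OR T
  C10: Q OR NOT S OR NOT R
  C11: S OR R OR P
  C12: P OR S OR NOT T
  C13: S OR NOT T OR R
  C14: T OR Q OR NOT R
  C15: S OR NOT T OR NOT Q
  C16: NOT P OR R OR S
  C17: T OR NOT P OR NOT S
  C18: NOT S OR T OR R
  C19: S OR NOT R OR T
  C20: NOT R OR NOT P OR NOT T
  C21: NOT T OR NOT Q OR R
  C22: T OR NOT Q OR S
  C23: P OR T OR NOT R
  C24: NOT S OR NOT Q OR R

Try P = false.
Try S = true.
Try Q = true.
Unit clause (R) forces R = true.
Unit clause (NOT T) forces T = false.
But (T) is also a unit clause — contradiction.
Backtrack on Q: now try Q = false.
Unit clause (NOT R) forces R = false.
Unit clause (NOT T) forces T = false.
But (T) is also a unit clause — contradiction.
Either choice for Q ends in contradiction.
Backtrack on S: now try S = false.
Unit clause (R) forces R = true.
Unit clause (NOT T) forces T = false.
But (T) is also a unit clause — contradiction.
Either choice for S ends in contradiction.
Backtrack on P: now try P = true.
Try S = true.
Unit clause (NOT Q) forces Q = false.
Unit clause (NOT R) forces R = false.
Unit clause (NOT T) forces T = false.
But (T) is also a unit clause — contradiction.
Backtrack on S: now try S = false.
Unit clause (NOT T) forces T = false.
But (T) is also a unit clause — contradiction.
Either choice for S ends in contradiction.
Either choice for P ends in contradiction.

UNSATISFIABLE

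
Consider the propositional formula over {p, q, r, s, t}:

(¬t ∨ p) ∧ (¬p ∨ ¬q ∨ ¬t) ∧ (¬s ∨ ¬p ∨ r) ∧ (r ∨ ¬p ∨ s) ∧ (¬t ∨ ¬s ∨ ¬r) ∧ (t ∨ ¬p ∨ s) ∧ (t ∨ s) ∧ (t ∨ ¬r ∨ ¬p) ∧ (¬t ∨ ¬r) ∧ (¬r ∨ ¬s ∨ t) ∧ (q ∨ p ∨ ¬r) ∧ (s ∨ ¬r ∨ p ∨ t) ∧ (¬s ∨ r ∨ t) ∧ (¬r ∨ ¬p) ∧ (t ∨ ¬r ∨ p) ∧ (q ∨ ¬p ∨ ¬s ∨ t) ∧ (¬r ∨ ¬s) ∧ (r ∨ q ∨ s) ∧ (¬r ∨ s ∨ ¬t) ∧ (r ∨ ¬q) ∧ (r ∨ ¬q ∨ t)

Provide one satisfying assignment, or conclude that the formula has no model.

Branch on t: set t = False.
The clause (s) is unit, so s = True.
The clause (¬r) is unit, so r = False.
But (r) is also a unit clause — contradiction.
So t must be the other value — set t = True.
The clause (p) is unit, so p = True.
The clause (¬q) is unit, so q = False.
The clause (¬r) is unit, so r = False.
The clause (¬s) is unit, so s = False.
But (s) is also a unit clause — contradiction.
Either choice for t ends in contradiction.

UNSATISFIABLE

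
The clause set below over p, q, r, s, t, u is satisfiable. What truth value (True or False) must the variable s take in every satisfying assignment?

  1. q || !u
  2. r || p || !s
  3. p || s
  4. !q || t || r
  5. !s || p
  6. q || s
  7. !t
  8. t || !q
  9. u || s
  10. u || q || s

True

Suppose s = false.
(p) alone gives p = true.
(q) alone gives q = true.
(!t) alone gives t = false.
That conflicts with the unit clause (t).
So every satisfying assignment has s = True.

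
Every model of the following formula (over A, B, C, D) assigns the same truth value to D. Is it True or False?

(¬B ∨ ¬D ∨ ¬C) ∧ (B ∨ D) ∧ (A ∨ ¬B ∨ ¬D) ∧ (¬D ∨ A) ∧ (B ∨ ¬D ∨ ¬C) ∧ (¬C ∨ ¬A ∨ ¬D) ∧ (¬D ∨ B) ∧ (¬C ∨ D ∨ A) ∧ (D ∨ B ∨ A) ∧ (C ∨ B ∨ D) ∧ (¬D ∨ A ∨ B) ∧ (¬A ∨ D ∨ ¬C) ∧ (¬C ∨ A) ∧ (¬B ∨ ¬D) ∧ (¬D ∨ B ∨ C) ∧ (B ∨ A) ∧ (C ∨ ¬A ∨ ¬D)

Suppose D = True.
From the singleton clause (A), A = True.
From the singleton clause (¬C), C = False.
But (C) is also a unit clause — contradiction.
So every satisfying assignment has D = False.

False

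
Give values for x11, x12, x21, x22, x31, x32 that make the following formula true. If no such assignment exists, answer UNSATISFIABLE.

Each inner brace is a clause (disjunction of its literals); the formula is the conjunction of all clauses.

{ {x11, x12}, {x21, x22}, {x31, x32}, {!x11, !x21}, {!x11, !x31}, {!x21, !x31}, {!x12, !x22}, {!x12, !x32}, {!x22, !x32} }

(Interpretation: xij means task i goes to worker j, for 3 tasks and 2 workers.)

Case x11 = true:
The clause (!x21) is unit, so x21 = false.
The clause (x22) is unit, so x22 = true.
The clause (!x31) is unit, so x31 = false.
The clause (x32) is unit, so x32 = true.
But (!x32) is also a unit clause — contradiction.
Backtrack on x11: now try x11 = false.
The clause (x12) is unit, so x12 = true.
The clause (!x22) is unit, so x22 = false.
The clause (x21) is unit, so x21 = true.
The clause (!x31) is unit, so x31 = false.
The clause (x32) is unit, so x32 = true.
But (!x32) is also a unit clause — contradiction.
Both values of x11 lead to a conflict.

UNSATISFIABLE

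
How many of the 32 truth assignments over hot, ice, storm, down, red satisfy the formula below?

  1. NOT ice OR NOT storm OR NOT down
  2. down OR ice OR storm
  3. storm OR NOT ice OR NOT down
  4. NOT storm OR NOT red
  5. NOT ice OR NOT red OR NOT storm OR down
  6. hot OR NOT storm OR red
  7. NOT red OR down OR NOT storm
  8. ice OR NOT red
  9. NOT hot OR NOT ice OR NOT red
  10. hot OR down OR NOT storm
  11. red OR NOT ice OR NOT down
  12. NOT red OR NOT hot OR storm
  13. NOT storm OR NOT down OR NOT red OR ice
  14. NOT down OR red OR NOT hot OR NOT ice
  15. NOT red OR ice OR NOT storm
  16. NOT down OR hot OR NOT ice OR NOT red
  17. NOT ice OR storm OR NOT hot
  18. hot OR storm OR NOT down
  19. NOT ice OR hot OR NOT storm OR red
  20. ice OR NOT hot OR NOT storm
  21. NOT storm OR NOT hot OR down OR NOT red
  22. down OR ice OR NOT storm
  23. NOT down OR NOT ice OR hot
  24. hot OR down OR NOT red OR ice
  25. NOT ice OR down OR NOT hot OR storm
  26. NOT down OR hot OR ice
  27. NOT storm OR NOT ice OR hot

There are 2^5 = 32 truth assignments over (hot, ice, storm, down, red).
Split on storm. With storm = true, the clauses containing storm are satisfied and NOT storm drops from the rest; 1 of the 2^4 = 16 assignments to the other variables satisfy what remains.
With storm = false, by the same count on the reduced clause set, 3 assignments work.
(One model: hot=F, ice=T, storm=F, down=F, red=F.)
Total: 1 + 3 = 4.

4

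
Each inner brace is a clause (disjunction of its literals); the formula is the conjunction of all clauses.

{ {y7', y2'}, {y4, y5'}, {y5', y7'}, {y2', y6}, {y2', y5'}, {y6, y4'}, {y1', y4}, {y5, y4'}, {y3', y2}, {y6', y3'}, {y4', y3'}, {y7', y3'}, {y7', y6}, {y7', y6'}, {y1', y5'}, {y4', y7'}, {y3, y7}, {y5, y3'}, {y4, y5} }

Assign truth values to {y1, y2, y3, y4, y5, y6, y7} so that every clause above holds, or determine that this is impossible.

Try y7 = 0.
(y3) alone gives y3 = 1.
(y2) alone gives y2 = 1.
(y6) alone gives y6 = 1.
Now (y6') is unsatisfied and unit — conflict.
Undo y7 and try y7 = 1.
(y2') alone gives y2 = 0.
(y5') alone gives y5 = 0.
(y4') alone gives y4 = 0.
Now (y4) is unsatisfied and unit — conflict.
Both values of y7 lead to a conflict.

UNSATISFIABLE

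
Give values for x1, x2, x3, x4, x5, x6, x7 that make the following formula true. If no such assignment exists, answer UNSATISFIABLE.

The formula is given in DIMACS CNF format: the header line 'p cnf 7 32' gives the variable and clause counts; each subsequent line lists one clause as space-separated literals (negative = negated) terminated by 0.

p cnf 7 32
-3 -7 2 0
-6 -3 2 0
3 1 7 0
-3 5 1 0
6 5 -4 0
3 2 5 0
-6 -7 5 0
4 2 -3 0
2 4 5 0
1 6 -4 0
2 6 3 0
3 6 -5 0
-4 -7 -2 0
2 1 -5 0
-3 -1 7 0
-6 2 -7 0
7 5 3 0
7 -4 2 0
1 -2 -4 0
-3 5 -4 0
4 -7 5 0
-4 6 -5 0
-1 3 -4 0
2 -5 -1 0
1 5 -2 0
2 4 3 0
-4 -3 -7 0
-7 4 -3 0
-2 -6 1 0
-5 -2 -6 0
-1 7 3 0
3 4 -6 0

Case x3 = True:
Case x7 = False:
From the singleton clause (¬x1), x1 = False.
From the singleton clause (x5), x5 = True.
From the singleton clause (x2), x2 = True.
From the singleton clause (¬x4), x4 = False.
From the singleton clause (¬x6), x6 = False.
Every clause now holds.

x1 ↦ False, x2 ↦ True, x3 ↦ True, x4 ↦ False, x5 ↦ True, x6 ↦ False, x7 ↦ False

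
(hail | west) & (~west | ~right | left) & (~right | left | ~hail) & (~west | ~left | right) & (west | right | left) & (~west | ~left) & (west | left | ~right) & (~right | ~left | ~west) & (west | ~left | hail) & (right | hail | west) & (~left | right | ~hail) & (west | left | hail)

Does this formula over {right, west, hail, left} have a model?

Yes

Suppose hail = 1.
Suppose right = 0.
Unit clause (~left) forces left = 0.
Unit clause (west) forces west = 1.
All clauses are satisfied.
A satisfying assignment: right: 0; west: 1; hail: 1; left: 0.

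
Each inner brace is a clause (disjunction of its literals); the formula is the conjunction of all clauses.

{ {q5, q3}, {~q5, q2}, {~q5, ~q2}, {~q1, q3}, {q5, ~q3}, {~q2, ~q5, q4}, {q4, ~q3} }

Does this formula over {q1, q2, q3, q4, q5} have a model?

Case q5 = 1:
Unit clause (q2) forces q2 = 1.
Now (~q2) is unsatisfied and unit — conflict.
Backtrack on q5: now try q5 = 0.
Unit clause (q3) forces q3 = 1.
Now (~q3) is unsatisfied and unit — conflict.
Both values of q5 lead to a conflict.
No assignment satisfies every clause.

Unsatisfiable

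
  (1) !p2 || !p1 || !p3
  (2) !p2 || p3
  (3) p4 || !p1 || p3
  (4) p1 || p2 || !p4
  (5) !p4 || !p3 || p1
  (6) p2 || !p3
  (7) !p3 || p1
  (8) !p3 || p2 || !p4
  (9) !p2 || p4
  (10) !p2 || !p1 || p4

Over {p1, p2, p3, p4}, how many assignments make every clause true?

There are 2^4 = 16 truth assignments over (p1, p2, p3, p4).
Check each against the 10 clauses (columns in the order p1, p2, p3, p4):
  F F F F  ✓ satisfies all
  F F F T  ✗ fails (p1 || p2 || !p4)
  F F T F  ✗ fails (p2 || !p3)
  F F T T  ✗ fails (p1 || p2 || !p4)
  F T F F  ✗ fails (!p2 || p3)
  F T F T  ✗ fails (!p2 || p3)
  F T T F  ✗ fails (!p3 || p1)
  F T T T  ✗ fails (!p4 || !p3 || p1)
  T F F F  ✗ fails (p4 || !p1 || p3)
  T F F T  ✓ satisfies all
  T F T F  ✗ fails (p2 || !p3)
  T F T T  ✗ fails (p2 || !p3)
  T T F F  ✗ fails (!p2 || p3)
  T T F T  ✗ fails (!p2 || p3)
  T T T F  ✗ fails (!p2 || !p1 || !p3)
  T T T T  ✗ fails (!p2 || !p1 || !p3)
2 of the 16 rows are models.

2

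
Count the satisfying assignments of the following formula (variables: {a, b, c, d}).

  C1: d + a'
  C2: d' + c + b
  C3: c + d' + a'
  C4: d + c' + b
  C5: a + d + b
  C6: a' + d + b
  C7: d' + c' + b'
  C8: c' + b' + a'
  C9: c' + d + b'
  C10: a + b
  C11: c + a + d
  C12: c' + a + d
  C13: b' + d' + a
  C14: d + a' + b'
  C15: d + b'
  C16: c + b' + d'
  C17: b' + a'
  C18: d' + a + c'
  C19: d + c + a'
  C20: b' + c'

There are 2^4 = 16 truth assignments over (a, b, c, d).
Check each against the 20 clauses (columns in the order a, b, c, d):
  F F F F  ✗ fails (a + d + b)
  F F F T  ✗ fails (d' + c + b)
  F F T F  ✗ fails (d + c' + b)
  F F T T  ✗ fails (a + b)
  F T F F  ✗ fails (c + a + d)
  F T F T  ✗ fails (b' + d' + a)
  F T T F  ✗ fails (c' + d + b')
  F T T T  ✗ fails (d' + c' + b')
  T F F F  ✗ fails (d + a')
  T F F T  ✗ fails (d' + c + b)
  T F T F  ✗ fails (d + a')
  T F T T  ✓ satisfies all
  T T F F  ✗ fails (d + a')
  T T F T  ✗ fails (c + d' + a')
  T T T F  ✗ fails (d + a')
  T T T T  ✗ fails (d' + c' + b')
1 of the 16 rows is a model.

1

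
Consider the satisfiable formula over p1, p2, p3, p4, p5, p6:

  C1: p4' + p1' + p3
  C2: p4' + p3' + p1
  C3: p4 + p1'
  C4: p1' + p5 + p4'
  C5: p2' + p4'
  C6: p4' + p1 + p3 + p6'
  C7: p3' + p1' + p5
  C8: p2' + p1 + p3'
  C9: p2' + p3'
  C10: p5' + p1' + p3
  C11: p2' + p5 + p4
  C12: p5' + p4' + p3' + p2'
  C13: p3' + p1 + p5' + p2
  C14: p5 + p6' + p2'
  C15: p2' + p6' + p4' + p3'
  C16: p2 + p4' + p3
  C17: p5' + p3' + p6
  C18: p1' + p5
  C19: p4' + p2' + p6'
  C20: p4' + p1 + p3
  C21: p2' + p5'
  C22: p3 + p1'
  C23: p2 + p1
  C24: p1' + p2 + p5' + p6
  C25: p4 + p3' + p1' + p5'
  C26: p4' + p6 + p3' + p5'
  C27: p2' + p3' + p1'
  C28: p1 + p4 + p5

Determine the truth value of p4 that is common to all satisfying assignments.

True

Suppose p4 = 0.
(p1') alone gives p1 = 0.
(p2) alone gives p2 = 1.
(p3') alone gives p3 = 0.
(p5) alone gives p5 = 1.
Now (p5') is unsatisfied and unit — conflict.
So every satisfying assignment has p4 = True.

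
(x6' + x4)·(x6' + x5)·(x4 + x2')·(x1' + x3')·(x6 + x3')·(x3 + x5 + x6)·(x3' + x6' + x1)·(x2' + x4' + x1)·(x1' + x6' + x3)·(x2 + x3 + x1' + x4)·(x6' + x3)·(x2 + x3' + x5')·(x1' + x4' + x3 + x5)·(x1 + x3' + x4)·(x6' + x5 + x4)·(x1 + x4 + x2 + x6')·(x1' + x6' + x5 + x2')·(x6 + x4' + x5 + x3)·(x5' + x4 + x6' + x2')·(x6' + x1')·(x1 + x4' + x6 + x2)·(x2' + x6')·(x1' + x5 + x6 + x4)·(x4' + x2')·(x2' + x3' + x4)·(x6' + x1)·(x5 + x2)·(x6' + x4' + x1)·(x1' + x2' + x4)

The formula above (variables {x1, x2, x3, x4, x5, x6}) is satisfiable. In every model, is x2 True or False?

Suppose x2 = 1.
(x4) alone gives x4 = 1.
Now (x4') is unsatisfied and unit — conflict.
So every satisfying assignment has x2 = False.

False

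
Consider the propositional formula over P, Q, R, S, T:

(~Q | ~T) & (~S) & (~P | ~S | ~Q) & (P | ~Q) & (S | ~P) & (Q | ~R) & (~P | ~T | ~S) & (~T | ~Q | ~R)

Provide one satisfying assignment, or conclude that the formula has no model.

From the singleton clause (~S), S = 0.
From the singleton clause (~P), P = 0.
From the singleton clause (~Q), Q = 0.
From the singleton clause (~R), R = 0.
No clause remains; T is free.

P ↦ 0,  Q ↦ 0,  R ↦ 0,  S ↦ 0,  T ↦ 0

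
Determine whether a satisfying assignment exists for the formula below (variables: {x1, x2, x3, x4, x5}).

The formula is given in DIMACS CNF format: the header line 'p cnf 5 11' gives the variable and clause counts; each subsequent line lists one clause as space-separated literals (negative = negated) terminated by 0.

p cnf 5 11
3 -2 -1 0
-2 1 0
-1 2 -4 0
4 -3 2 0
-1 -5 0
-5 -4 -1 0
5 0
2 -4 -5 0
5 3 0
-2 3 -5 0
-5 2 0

(x5) alone gives x5 = True.
(¬x1) alone gives x1 = False.
(¬x2) alone gives x2 = False.
That conflicts with the unit clause (x2).
No assignment satisfies every clause.

No, unsatisfiable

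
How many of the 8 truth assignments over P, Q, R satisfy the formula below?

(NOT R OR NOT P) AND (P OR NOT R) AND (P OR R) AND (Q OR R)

1

There are 2^3 = 8 truth assignments over (P, Q, R).
Split on P. With P = true, the clauses containing P are satisfied and NOT P drops from the rest; 1 of the 2^2 = 4 assignments to the other variables satisfy what remains.
With P = false, by the same count on the reduced clause set, 0 assignments work.
(One model: P=T, Q=T, R=F.)
Total: 1 + 0 = 1.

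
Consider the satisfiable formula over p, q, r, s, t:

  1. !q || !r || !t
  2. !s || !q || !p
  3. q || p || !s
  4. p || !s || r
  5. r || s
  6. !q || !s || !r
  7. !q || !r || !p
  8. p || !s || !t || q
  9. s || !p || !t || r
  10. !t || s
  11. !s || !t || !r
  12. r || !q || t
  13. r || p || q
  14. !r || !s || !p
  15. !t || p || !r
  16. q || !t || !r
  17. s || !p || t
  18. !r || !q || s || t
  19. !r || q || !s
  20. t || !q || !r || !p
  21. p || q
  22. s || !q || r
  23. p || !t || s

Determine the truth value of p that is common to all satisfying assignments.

True

Suppose p = false.
(q) alone gives q = true.
Try r = false.
(!s) alone gives s = false.
That conflicts with the unit clause (s).
Backtrack on r: now try r = true.
(!t) alone gives t = false.
(!s) alone gives s = false.
That conflicts with the unit clause (s).
Either choice for r ends in contradiction.
So every satisfying assignment has p = True.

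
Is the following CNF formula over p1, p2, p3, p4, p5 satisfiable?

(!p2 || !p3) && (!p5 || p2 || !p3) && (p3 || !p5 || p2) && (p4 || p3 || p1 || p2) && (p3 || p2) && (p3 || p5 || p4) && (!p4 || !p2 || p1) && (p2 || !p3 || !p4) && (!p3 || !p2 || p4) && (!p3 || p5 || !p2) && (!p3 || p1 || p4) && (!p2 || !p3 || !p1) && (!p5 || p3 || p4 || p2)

Satisfiable

Suppose p2 = false.
From the singleton clause (p3), p3 = true.
From the singleton clause (!p5), p5 = false.
From the singleton clause (!p4), p4 = false.
From the singleton clause (p1), p1 = true.
This assignment satisfies each clause.
A satisfying assignment: p1=true,  p2=false,  p3=true,  p4=false,  p5=false.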